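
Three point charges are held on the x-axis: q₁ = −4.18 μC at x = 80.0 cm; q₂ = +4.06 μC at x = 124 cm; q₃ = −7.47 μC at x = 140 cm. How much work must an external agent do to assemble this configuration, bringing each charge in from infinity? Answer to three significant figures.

-1.58 J

The assembly work is the sum of pairwise potential energies, U = Σ_{i<j} kqᵢqⱼ/rᵢⱼ.
Pair separations: r₁₂ = 0.440 m, r₁₃ = 0.600 m, r₂₃ = 0.160 m.
U = (-0.347) + (0.468) + (-1.70) = -1.58 J.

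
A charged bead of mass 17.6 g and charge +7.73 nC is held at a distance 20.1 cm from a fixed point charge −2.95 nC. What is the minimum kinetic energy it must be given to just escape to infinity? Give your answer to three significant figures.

1.02×10⁻⁶ J

To just escape, total mechanical energy must reach zero at infinity: ½mv²_min + U = 0, so ½mv²_min = −U = |kQq|/r.
|U| = |kQq|/r = (8.99×10⁹ N·m²/C²)(2.95×10⁻⁹)(7.73×10⁻⁹)/(0.201) = 1.02×10⁻⁶ J.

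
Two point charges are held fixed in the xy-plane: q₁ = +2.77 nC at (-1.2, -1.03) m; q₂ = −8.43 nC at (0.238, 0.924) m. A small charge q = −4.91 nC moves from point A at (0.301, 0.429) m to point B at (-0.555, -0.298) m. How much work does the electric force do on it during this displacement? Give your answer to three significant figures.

The work done by the electric force is W_field = −ΔU = −q(V_B − V_A) = q(V_A − V_B).
At A: distances to the source charges are 2.09 m, 0.499 m; V_A = Σ kqᵢ/rᵢ = -140 V.
At B: distances to the source charges are 0.976 m, 1.46 m; V_B = Σ kqᵢ/rᵢ = -26.5 V.
ΔV = V_B − V_A = 113 V.
W_field = −qΔV = −(-4.91×10⁻⁹ C)(113 V) = 5.57×10⁻⁷ J.

5.57×10⁻⁷ J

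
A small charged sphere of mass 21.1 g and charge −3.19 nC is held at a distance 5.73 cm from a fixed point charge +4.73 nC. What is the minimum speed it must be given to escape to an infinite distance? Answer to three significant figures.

To just escape, total mechanical energy must reach zero at infinity: ½mv²_min + U = 0, so ½mv²_min = −U = |kQq|/r.
|U| = |kQq|/r = (8.99×10⁹ N·m²/C²)(4.73×10⁻⁹)(3.19×10⁻⁹)/(0.0573) = 2.37×10⁻⁶ J.
v_min = √(2|U|/m) = √(2·2.37×10⁻⁶/0.0211) = 0.0150 m/s.

0.0150 m/s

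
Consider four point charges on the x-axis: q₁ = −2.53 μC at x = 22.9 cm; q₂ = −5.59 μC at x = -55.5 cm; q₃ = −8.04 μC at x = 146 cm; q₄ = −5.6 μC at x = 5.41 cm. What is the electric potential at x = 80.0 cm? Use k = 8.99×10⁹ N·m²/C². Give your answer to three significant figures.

-2.54×10⁵ V

The total potential is the scalar sum of each charge's contribution, V = Σ kqᵢ/rᵢ.
Distances from the field point to each charge: r₁ = 0.571 m, r₂ = 1.35 m, r₃ = 0.660 m, r₄ = 0.746 m.
V = k[(-2.53×10⁻⁶)/(0.571) + (-5.59×10⁻⁶)/(1.35) + (-8.04×10⁻⁶)/(0.660) + (-5.60×10⁻⁶)/(0.746)] = -2.54×10⁵ V.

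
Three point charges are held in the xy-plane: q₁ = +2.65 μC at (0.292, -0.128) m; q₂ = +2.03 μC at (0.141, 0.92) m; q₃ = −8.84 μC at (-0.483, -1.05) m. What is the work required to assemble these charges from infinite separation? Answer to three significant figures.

The assembly work is the sum of pairwise potential energies, U = Σ_{i<j} kqᵢqⱼ/rᵢⱼ.
Pair separations: r₁₂ = 1.06 m, r₁₃ = 1.20 m, r₂₃ = 2.07 m.
U = (0.0457) + (-0.175) + (-0.0781) = -0.207 J.

-0.207 J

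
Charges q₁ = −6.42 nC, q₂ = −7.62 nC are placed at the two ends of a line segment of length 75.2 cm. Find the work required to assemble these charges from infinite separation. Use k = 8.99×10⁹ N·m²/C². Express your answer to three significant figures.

The work to assemble the configuration equals its total potential energy, U = Σ kqᵢqⱼ/rᵢⱼ over all pairs.
The separation is r = 0.752 m.
U = (5.85×10⁻⁷) = 5.85×10⁻⁷ J.

5.85×10⁻⁷ J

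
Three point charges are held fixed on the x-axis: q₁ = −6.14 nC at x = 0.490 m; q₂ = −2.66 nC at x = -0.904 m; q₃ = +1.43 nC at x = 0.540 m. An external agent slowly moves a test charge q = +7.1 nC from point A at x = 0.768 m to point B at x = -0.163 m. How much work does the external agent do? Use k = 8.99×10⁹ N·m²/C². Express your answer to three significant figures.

For quasistatic motion the external work equals the change in potential energy: W_ext = qΔV = q(V_B − V_A).
At A: distances to the source charges are 0.278 m, 1.67 m, 0.228 m; V_A = Σ kqᵢ/rᵢ = -156 V.
At B: distances to the source charges are 0.653 m, 0.741 m, 0.703 m; V_B = Σ kqᵢ/rᵢ = -98.5 V.
ΔV = V_B − V_A = 58.0 V.
W_ext = qΔV = (7.10×10⁻⁹ C)(58.0 V) = 4.12×10⁻⁷ J.

4.12×10⁻⁷ J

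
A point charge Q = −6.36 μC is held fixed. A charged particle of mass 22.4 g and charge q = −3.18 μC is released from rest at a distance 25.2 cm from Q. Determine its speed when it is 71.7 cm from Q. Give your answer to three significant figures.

Only the electrostatic force acts, so mechanical energy is conserved: ½mv² = U₁ − U₂ = kQq(1/r₁ − 1/r₂).
U₁ − U₂ = (8.99×10⁹ N·m²/C²)(-6.36×10⁻⁶ C)(-3.18×10⁻⁶ C)(1/0.252 − 1/0.717) = 0.468 J.
v = √(2·0.468/0.0224) = 6.46 m/s.

6.46 m/s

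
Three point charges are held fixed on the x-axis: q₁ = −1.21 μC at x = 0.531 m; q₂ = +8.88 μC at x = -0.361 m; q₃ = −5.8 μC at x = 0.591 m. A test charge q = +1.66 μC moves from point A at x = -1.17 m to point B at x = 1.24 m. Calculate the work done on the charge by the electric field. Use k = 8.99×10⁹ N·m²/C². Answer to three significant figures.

0.180 J

The work done by the electric force is W_field = −ΔU = −q(V_B − V_A) = q(V_A − V_B).
At A: distances to the source charges are 1.70 m, 0.809 m, 1.76 m; V_A = Σ kqᵢ/rᵢ = 6.27×10⁴ V.
At B: distances to the source charges are 0.709 m, 1.60 m, 0.649 m; V_B = Σ kqᵢ/rᵢ = -4.58×10⁴ V.
ΔV = V_B − V_A = -1.08×10⁵ V.
W_field = −qΔV = −(1.66×10⁻⁶ C)(-1.08×10⁵ V) = 0.180 J.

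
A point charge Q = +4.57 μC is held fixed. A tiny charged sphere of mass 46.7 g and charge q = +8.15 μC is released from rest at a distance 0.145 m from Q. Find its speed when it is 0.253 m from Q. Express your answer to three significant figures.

6.50 m/s

Only the electrostatic force acts, so mechanical energy is conserved: ½mv² = U₁ − U₂ = kQq(1/r₁ − 1/r₂).
U₁ − U₂ = (8.99×10⁹ N·m²/C²)(4.57×10⁻⁶ C)(8.15×10⁻⁶ C)(1/0.145 − 1/0.253) = 0.986 J.
v = √(2·0.986/0.0467) = 6.50 m/s.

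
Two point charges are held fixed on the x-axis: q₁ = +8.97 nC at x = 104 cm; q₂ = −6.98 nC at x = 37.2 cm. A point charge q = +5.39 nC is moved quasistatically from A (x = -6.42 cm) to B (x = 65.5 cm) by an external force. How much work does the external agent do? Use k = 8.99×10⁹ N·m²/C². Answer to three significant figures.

For quasistatic motion the external work equals the change in potential energy: W_ext = qΔV = q(V_B − V_A).
At A: distances to the source charges are 1.10 m, 0.436 m; V_A = Σ kqᵢ/rᵢ = -70.8 V.
At B: distances to the source charges are 0.385 m, 0.283 m; V_B = Σ kqᵢ/rᵢ = -12.3 V.
ΔV = V_B − V_A = 58.5 V.
W_ext = qΔV = (5.39×10⁻⁹ C)(58.5 V) = 3.16×10⁻⁷ J.

3.16×10⁻⁷ J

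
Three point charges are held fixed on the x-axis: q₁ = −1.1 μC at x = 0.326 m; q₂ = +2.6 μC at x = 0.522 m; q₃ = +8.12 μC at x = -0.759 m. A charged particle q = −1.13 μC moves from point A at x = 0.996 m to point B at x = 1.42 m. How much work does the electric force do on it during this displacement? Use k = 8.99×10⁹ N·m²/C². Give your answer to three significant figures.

-0.0290 J

The work done by the electric force is W_field = −ΔU = −q(V_B − V_A) = q(V_A − V_B).
At A: distances to the source charges are 0.670 m, 0.474 m, 1.75 m; V_A = Σ kqᵢ/rᵢ = 7.61×10⁴ V.
At B: distances to the source charges are 1.09 m, 0.898 m, 2.18 m; V_B = Σ kqᵢ/rᵢ = 5.05×10⁴ V.
ΔV = V_B − V_A = -2.57×10⁴ V.
W_field = −qΔV = −(-1.13×10⁻⁶ C)(-2.57×10⁴ V) = -0.0290 J.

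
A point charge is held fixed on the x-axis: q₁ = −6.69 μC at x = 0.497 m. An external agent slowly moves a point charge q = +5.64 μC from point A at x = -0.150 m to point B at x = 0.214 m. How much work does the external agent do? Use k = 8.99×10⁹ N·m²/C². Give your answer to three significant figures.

-0.674 J

For quasistatic motion the external work equals the change in potential energy: W_ext = qΔV = q(V_B − V_A).
At A: distance to the source charge is 0.647 m; V_A = kq₁/r = -9.30×10⁴ V.
At B: distance to the source charge is 0.283 m; V_B = kq₁/r = -2.13×10⁵ V.
ΔV = V_B − V_A = -1.20×10⁵ V.
W_ext = qΔV = (5.64×10⁻⁶ C)(-1.20×10⁵ V) = -0.674 J.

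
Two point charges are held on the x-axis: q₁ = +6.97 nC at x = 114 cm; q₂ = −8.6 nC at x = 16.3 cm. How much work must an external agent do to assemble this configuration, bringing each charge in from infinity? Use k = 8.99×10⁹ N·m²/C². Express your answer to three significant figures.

-5.52×10⁻⁷ J

The assembly work is the sum of pairwise potential energies, U = Σ_{i<j} kqᵢqⱼ/rᵢⱼ.
Pair separations: r₁₂ = 0.977 m.
U = (-5.52×10⁻⁷) = -5.52×10⁻⁷ J.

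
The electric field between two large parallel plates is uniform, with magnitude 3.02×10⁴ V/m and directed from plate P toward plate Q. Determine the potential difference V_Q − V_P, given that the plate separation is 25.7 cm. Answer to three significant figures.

-7760 V

In a uniform field, potential decreases in the direction of E: ΔV = −E·d for a displacement d parallel to E.
Going from P to Q is a displacement of 25.7 cm along the field, so V_Q − V_P = −Ed = -7760 V.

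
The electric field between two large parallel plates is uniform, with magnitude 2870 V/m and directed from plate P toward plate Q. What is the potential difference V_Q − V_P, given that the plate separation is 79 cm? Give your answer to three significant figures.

In a uniform field, potential decreases in the direction of E: ΔV = −E·d for a displacement d parallel to E.
Going from P to Q is a displacement of 79 cm along the field, so V_Q − V_P = −Ed = -2270 V.

-2270 V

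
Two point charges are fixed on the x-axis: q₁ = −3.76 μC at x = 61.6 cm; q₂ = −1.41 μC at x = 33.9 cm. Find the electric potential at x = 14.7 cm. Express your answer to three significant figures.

Electric potential is a scalar, so the contributions from each charge add algebraically: V = Σ kqᵢ/rᵢ.
Distances from the field point to each charge: r₁ = 0.469 m, r₂ = 0.192 m.
V = k[(-3.76×10⁻⁶)/(0.469) + (-1.41×10⁻⁶)/(0.192)] = -1.38×10⁵ V.

-1.38×10⁵ V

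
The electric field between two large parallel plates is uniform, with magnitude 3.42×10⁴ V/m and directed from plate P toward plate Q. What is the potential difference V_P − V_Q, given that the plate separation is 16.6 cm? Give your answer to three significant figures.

5680 V

In a uniform field, potential decreases in the direction of E: ΔV = −E·d for a displacement d parallel to E.
Going from Q to P is a displacement of 16.6 cm opposite to the field, so V_P − V_Q = +Ed = 5680 V.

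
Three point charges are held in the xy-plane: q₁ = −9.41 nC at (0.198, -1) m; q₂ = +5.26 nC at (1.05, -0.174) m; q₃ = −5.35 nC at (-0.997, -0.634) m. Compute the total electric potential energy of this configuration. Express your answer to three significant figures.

-1.33×10⁻⁷ J

The work to assemble the configuration equals its total potential energy, U = Σ kqᵢqⱼ/rᵢⱼ over all pairs.
Pair separations: r₁₂ = 1.19 m, r₁₃ = 1.25 m, r₂₃ = 2.10 m.
U = (-3.75×10⁻⁷) + (3.62×10⁻⁷) + (-1.21×10⁻⁷) = -1.33×10⁻⁷ J.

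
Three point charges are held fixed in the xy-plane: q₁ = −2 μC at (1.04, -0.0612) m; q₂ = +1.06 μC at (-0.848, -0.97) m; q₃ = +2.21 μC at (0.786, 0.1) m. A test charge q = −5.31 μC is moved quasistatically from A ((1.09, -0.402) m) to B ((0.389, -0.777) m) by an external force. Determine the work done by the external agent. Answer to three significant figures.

For quasistatic motion the external work equals the change in potential energy: W_ext = qΔV = q(V_B − V_A).
At A: distances to the source charges are 0.344 m, 2.02 m, 0.587 m; V_A = Σ kqᵢ/rᵢ = -1.36×10⁴ V.
At B: distances to the source charges are 0.968 m, 1.25 m, 0.963 m; V_B = Σ kqᵢ/rᵢ = 9670 V.
ΔV = V_B − V_A = 2.33×10⁴ V.
W_ext = qΔV = (-5.31×10⁻⁶ C)(2.33×10⁴ V) = -0.124 J.

-0.124 J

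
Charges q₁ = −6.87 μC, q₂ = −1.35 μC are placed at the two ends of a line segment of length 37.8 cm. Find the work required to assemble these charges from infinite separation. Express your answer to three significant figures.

0.221 J

The assembly work is the sum of pairwise potential energies, U = Σ_{i<j} kqᵢqⱼ/rᵢⱼ.
The separation is r = 0.378 m.
U = (0.221) = 0.221 J.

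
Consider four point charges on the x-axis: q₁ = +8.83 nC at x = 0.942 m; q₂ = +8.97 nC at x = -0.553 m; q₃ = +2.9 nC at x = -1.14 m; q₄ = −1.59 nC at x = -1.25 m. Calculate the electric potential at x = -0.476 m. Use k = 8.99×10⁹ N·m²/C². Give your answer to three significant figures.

1120 V

Electric potential is a scalar, so the contributions from each charge add algebraically: V = Σ kqᵢ/rᵢ.
Distances from the field point to each charge: r₁ = 1.42 m, r₂ = 0.0770 m, r₃ = 0.664 m, r₄ = 0.774 m.
V = k[(8.83×10⁻⁹)/(1.42) + (8.97×10⁻⁹)/(0.0770) + (2.90×10⁻⁹)/(0.664) + (-1.59×10⁻⁹)/(0.774)] = 1120 V.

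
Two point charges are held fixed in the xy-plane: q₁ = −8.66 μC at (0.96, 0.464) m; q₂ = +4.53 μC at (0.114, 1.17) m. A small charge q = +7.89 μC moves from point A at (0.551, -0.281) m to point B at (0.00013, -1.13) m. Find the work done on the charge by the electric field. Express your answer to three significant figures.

-0.320 J

The work done by the electric force is W_field = −ΔU = −q(V_B − V_A) = q(V_A − V_B).
At A: distances to the source charges are 0.850 m, 1.52 m; V_A = Σ kqᵢ/rᵢ = -6.47×10⁴ V.
At B: distances to the source charges are 1.86 m, 2.30 m; V_B = Σ kqᵢ/rᵢ = -2.42×10⁴ V.
ΔV = V_B − V_A = 4.06×10⁴ V.
W_field = −qΔV = −(7.89×10⁻⁶ C)(4.06×10⁴ V) = -0.320 J.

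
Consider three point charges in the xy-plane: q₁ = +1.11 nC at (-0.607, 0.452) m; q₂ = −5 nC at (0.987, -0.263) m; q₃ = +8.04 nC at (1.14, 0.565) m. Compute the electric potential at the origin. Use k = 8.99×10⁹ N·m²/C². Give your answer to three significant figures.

The total potential is the scalar sum of each charge's contribution, V = Σ kqᵢ/rᵢ.
Distances from the field point to each charge: r₁ = 0.757 m, r₂ = 1.02 m, r₃ = 1.27 m.
V = k[(1.11×10⁻⁹)/(0.757) + (-5.00×10⁻⁹)/(1.02) + (8.04×10⁻⁹)/(1.27)] = 26.0 V.

26.0 V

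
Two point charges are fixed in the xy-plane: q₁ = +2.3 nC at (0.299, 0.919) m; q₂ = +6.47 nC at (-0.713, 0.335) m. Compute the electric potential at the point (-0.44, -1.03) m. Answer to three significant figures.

Electric potential is a scalar, so the contributions from each charge add algebraically: V = Σ kqᵢ/rᵢ.
Distances from the field point to each charge: r₁ = 2.08 m, r₂ = 1.39 m.
V = k[(2.30×10⁻⁹)/(2.08) + (6.47×10⁻⁹)/(1.39)] = 51.7 V.

51.7 V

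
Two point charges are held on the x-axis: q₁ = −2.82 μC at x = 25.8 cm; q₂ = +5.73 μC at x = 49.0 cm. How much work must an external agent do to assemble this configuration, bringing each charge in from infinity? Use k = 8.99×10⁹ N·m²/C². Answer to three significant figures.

The assembly work is the sum of pairwise potential energies, U = Σ_{i<j} kqᵢqⱼ/rᵢⱼ.
Pair separations: r₁₂ = 0.232 m.
U = (-0.626) = -0.626 J.

-0.626 J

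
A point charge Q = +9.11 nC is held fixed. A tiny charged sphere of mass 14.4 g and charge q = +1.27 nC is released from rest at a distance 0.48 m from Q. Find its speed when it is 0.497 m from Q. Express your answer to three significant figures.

1.01×10⁻³ m/s

Only the electrostatic force acts, so mechanical energy is conserved: ½mv² = U₁ − U₂ = kQq(1/r₁ − 1/r₂).
U₁ − U₂ = (8.99×10⁹ N·m²/C²)(9.11×10⁻⁹ C)(1.27×10⁻⁹ C)(1/0.480 − 1/0.497) = 7.41×10⁻⁹ J.
v = √(2·7.41×10⁻⁹/0.0144) = 1.01×10⁻³ m/s.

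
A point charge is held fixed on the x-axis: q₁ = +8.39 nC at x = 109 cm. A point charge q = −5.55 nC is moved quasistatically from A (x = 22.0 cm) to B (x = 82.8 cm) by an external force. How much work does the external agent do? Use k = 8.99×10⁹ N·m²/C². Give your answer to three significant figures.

For quasistatic motion the external work equals the change in potential energy: W_ext = qΔV = q(V_B − V_A).
At A: distance to the source charge is 0.870 m; V_A = kq₁/r = 86.7 V.
At B: distance to the source charge is 0.262 m; V_B = kq₁/r = 288 V.
ΔV = V_B − V_A = 201 V.
W_ext = qΔV = (-5.55×10⁻⁹ C)(201 V) = -1.12×10⁻⁶ J.

-1.12×10⁻⁶ J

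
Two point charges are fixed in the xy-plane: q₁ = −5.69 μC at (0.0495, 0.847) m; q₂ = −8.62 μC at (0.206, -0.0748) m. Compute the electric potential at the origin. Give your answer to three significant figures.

Electric potential is a scalar, so the contributions from each charge add algebraically: V = Σ kqᵢ/rᵢ.
Distances from the field point to each charge: r₁ = 0.848 m, r₂ = 0.219 m.
V = k[(-5.69×10⁻⁶)/(0.848) + (-8.62×10⁻⁶)/(0.219)] = -4.14×10⁵ V.

-4.14×10⁵ V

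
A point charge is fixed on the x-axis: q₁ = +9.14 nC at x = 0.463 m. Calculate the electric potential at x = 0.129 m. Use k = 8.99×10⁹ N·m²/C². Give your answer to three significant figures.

The total potential is the scalar sum of each charge's contribution, V = Σ kqᵢ/rᵢ.
V = k[(9.14×10⁻⁹)/(0.334)] = 246 V.

246 V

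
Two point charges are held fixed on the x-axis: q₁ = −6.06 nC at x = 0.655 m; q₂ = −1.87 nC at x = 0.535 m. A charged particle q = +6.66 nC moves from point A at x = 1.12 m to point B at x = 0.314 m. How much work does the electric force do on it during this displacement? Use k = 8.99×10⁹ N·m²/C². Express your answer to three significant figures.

5.99×10⁻⁷ J

The work done by the electric force is W_field = −ΔU = −q(V_B − V_A) = q(V_A − V_B).
At A: distances to the source charges are 0.465 m, 0.585 m; V_A = Σ kqᵢ/rᵢ = -146 V.
At B: distances to the source charges are 0.341 m, 0.221 m; V_B = Σ kqᵢ/rᵢ = -236 V.
ΔV = V_B − V_A = -89.9 V.
W_field = −qΔV = −(6.66×10⁻⁹ C)(-89.9 V) = 5.99×10⁻⁷ J.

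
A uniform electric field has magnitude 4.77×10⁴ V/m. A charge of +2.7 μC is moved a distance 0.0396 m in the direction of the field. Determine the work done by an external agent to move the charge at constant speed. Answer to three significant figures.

-5.10×10⁻³ J

The potential change for a displacement 0.0396 m in the direction of the field is ΔV = −Ed = -1890 V.
W_ext = qΔV = -5.10×10⁻³ J.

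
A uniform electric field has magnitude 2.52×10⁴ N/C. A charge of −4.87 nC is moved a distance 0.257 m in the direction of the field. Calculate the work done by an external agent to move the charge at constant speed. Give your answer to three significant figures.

The potential change for a displacement 0.257 m in the direction of the field is ΔV = −Ed = -6480 V.
W_ext = qΔV = 3.15×10⁻⁵ J.

3.15×10⁻⁵ J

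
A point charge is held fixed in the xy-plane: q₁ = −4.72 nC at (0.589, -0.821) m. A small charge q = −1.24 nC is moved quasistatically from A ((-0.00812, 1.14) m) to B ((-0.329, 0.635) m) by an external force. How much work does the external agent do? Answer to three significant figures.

4.90×10⁻⁹ J

For quasistatic motion the external work equals the change in potential energy: W_ext = qΔV = q(V_B − V_A).
At A: distance to the source charge is 2.05 m; V_A = kq₁/r = -20.7 V.
At B: distance to the source charge is 1.72 m; V_B = kq₁/r = -24.7 V.
ΔV = V_B − V_A = -3.95 V.
W_ext = qΔV = (-1.24×10⁻⁹ C)(-3.95 V) = 4.90×10⁻⁹ J.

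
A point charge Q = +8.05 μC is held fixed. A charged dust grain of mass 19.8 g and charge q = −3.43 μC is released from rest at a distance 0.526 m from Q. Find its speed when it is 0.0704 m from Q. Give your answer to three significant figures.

Only the electrostatic force acts, so mechanical energy is conserved: ½mv² = U₁ − U₂ = kQq(1/r₁ − 1/r₂).
U₁ − U₂ = (8.99×10⁹ N·m²/C²)(8.05×10⁻⁶ C)(-3.43×10⁻⁶ C)(1/0.526 − 1/0.0704) = 3.05 J.
v = √(2·3.05/0.0198) = 17.6 m/s.

17.6 m/s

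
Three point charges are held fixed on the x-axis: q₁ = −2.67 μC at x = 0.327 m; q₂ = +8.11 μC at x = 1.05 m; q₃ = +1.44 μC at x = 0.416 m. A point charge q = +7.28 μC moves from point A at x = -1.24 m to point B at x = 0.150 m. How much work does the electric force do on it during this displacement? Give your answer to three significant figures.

0.220 J

The work done by the electric force is W_field = −ΔU = −q(V_B − V_A) = q(V_A − V_B).
At A: distances to the source charges are 1.57 m, 2.29 m, 1.66 m; V_A = Σ kqᵢ/rᵢ = 2.43×10⁴ V.
At B: distances to the source charges are 0.177 m, 0.900 m, 0.266 m; V_B = Σ kqᵢ/rᵢ = -5930 V.
ΔV = V_B − V_A = -3.03×10⁴ V.
W_field = −qΔV = −(7.28×10⁻⁶ C)(-3.03×10⁴ V) = 0.220 J.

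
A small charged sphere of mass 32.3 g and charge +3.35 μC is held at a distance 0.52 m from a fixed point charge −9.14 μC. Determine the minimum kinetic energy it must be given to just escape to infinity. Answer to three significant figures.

0.529 J

To just escape, total mechanical energy must reach zero at infinity: ½mv²_min + U = 0, so ½mv²_min = −U = |kQq|/r.
|U| = |kQq|/r = (8.99×10⁹ N·m²/C²)(9.14×10⁻⁶)(3.35×10⁻⁶)/(0.520) = 0.529 J.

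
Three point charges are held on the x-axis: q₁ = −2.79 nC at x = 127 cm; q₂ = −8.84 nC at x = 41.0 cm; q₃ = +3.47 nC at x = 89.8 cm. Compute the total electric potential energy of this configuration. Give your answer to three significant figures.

-5.41×10⁻⁷ J

The work to assemble the configuration equals its total potential energy, U = Σ kqᵢqⱼ/rᵢⱼ over all pairs.
Pair separations: r₁₂ = 0.860 m, r₁₃ = 0.372 m, r₂₃ = 0.488 m.
U = (2.58×10⁻⁷) + (-2.34×10⁻⁷) + (-5.65×10⁻⁷) = -5.41×10⁻⁷ J.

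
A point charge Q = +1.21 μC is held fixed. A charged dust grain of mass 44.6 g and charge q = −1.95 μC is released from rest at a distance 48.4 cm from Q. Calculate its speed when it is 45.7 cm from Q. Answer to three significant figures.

Only the electrostatic force acts, so mechanical energy is conserved: ½mv² = U₁ − U₂ = kQq(1/r₁ − 1/r₂).
U₁ − U₂ = (8.99×10⁹ N·m²/C²)(1.21×10⁻⁶ C)(-1.95×10⁻⁶ C)(1/0.484 − 1/0.457) = 2.59×10⁻³ J.
v = √(2·2.59×10⁻³/0.0446) = 0.341 m/s.

0.341 m/s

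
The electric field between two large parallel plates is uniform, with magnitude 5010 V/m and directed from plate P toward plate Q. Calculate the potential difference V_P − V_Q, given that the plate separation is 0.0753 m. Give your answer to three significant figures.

377 V

In a uniform field, potential decreases in the direction of E: ΔV = −E·d for a displacement d parallel to E.
Going from Q to P is a displacement of 0.0753 m opposite to the field, so V_P − V_Q = +Ed = 377 V.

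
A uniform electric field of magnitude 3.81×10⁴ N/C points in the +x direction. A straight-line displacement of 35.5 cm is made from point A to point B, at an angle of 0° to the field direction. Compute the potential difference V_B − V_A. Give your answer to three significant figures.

Only the component of displacement along E changes the potential: ΔV = −E·d·cosθ.
ΔV = −(3.81×10⁴ V/m)(0.355 m)cos0° = -1.35×10⁴ V.

-1.35×10⁴ V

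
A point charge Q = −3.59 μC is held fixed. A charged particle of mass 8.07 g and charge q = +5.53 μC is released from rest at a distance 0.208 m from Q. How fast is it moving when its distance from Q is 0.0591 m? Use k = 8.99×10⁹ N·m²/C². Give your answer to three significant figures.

Only the electrostatic force acts, so mechanical energy is conserved: ½mv² = U₁ − U₂ = kQq(1/r₁ − 1/r₂).
U₁ − U₂ = (8.99×10⁹ N·m²/C²)(-3.59×10⁻⁶ C)(5.53×10⁻⁶ C)(1/0.208 − 1/0.0591) = 2.16 J.
v = √(2·2.16/8.07×10⁻³) = 23.1 m/s.

23.1 m/s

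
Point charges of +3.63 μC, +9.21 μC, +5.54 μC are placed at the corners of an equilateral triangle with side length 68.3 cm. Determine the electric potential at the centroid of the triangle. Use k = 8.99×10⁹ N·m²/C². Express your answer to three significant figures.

The total potential is the scalar sum of each charge's contribution, V = Σ kqᵢ/rᵢ.
The distance from each vertex to the centroid is a/√3 = 0.394 m.
V = k[(3.63×10⁻⁶)/(0.394) + (9.21×10⁻⁶)/(0.394) + (5.54×10⁻⁶)/(0.394)] = 4.19×10⁵ V.

4.19×10⁵ V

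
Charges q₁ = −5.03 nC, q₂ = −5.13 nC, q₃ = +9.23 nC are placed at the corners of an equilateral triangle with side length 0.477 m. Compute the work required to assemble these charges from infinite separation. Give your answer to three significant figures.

The work to assemble the configuration equals its total potential energy, U = Σ kqᵢqⱼ/rᵢⱼ over all pairs.
All three pair separations equal the side length, 0.477 m.
U = (4.86×10⁻⁷) + (-8.75×10⁻⁷) + (-8.92×10⁻⁷) = -1.28×10⁻⁶ J.

-1.28×10⁻⁶ J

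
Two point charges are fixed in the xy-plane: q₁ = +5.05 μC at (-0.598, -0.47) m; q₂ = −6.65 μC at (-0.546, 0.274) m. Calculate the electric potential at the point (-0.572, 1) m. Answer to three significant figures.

-5.14×10⁴ V

The total potential is the scalar sum of each charge's contribution, V = Σ kqᵢ/rᵢ.
Distances from the field point to each charge: r₁ = 1.47 m, r₂ = 0.726 m.
V = k[(5.05×10⁻⁶)/(1.47) + (-6.65×10⁻⁶)/(0.726)] = -5.14×10⁴ V.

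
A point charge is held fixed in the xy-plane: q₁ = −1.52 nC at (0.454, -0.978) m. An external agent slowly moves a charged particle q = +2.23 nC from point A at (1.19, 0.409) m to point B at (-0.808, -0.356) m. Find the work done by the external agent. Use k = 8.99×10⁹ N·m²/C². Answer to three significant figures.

For quasistatic motion the external work equals the change in potential energy: W_ext = qΔV = q(V_B − V_A).
At A: distance to the source charge is 1.57 m; V_A = kq₁/r = -8.70 V.
At B: distance to the source charge is 1.41 m; V_B = kq₁/r = -9.71 V.
ΔV = V_B − V_A = -1.01 V.
W_ext = qΔV = (2.23×10⁻⁹ C)(-1.01 V) = -2.25×10⁻⁹ J.

-2.25×10⁻⁹ J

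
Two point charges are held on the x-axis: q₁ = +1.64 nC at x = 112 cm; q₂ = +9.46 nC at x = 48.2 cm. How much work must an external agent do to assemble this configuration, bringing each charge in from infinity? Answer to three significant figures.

2.19×10⁻⁷ J

The work to assemble the configuration equals its total potential energy, U = Σ kqᵢqⱼ/rᵢⱼ over all pairs.
Pair separations: r₁₂ = 0.638 m.
U = (2.19×10⁻⁷) = 2.19×10⁻⁷ J.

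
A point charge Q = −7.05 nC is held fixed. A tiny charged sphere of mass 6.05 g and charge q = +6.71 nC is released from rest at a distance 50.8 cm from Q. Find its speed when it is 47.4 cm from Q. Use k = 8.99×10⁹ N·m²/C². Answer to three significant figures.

Only the electrostatic force acts, so mechanical energy is conserved: ½mv² = U₁ − U₂ = kQq(1/r₁ − 1/r₂).
U₁ − U₂ = (8.99×10⁹ N·m²/C²)(-7.05×10⁻⁹ C)(6.71×10⁻⁹ C)(1/0.508 − 1/0.474) = 6.00×10⁻⁸ J.
v = √(2·6.00×10⁻⁸/6.05×10⁻³) = 4.46×10⁻³ m/s.

4.46×10⁻³ m/s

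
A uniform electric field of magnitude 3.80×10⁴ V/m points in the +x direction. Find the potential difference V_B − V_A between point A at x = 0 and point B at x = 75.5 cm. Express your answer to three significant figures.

-2.87×10⁴ V

In a uniform field, potential decreases in the direction of E: V_B − V_A = −E·Δx.
V_B − V_A = −(3.80×10⁴ V/m)(0.755 m) = -2.87×10⁴ V.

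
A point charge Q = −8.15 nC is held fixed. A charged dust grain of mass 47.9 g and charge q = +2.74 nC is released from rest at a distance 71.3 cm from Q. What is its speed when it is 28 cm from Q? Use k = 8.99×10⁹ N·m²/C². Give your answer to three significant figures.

4.26×10⁻³ m/s

Only the electrostatic force acts, so mechanical energy is conserved: ½mv² = U₁ − U₂ = kQq(1/r₁ − 1/r₂).
U₁ − U₂ = (8.99×10⁹ N·m²/C²)(-8.15×10⁻⁹ C)(2.74×10⁻⁹ C)(1/0.713 − 1/0.280) = 4.35×10⁻⁷ J.
v = √(2·4.35×10⁻⁷/0.0479) = 4.26×10⁻³ m/s.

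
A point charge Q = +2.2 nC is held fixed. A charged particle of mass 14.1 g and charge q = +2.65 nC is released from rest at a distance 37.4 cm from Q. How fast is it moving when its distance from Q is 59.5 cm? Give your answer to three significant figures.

Only the electrostatic force acts, so mechanical energy is conserved: ½mv² = U₁ − U₂ = kQq(1/r₁ − 1/r₂).
U₁ − U₂ = (8.99×10⁹ N·m²/C²)(2.20×10⁻⁹ C)(2.65×10⁻⁹ C)(1/0.374 − 1/0.595) = 5.21×10⁻⁸ J.
v = √(2·5.21×10⁻⁸/0.0141) = 2.72×10⁻³ m/s.

2.72×10⁻³ m/s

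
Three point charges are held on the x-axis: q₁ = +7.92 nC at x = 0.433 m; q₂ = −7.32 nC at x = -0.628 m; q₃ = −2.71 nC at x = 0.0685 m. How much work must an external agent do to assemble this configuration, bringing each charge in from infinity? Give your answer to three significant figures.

-7.65×10⁻⁷ J

The work to assemble the configuration equals its total potential energy, U = Σ kqᵢqⱼ/rᵢⱼ over all pairs.
Pair separations: r₁₂ = 1.06 m, r₁₃ = 0.364 m, r₂₃ = 0.697 m.
U = (-4.91×10⁻⁷) + (-5.29×10⁻⁷) + (2.56×10⁻⁷) = -7.65×10⁻⁷ J.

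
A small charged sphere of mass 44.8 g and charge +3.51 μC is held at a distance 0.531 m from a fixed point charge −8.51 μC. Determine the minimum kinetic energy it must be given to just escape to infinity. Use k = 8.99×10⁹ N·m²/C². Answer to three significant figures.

0.506 J

To just escape, total mechanical energy must reach zero at infinity: ½mv²_min + U = 0, so ½mv²_min = −U = |kQq|/r.
|U| = |kQq|/r = (8.99×10⁹ N·m²/C²)(8.51×10⁻⁶)(3.51×10⁻⁶)/(0.531) = 0.506 J.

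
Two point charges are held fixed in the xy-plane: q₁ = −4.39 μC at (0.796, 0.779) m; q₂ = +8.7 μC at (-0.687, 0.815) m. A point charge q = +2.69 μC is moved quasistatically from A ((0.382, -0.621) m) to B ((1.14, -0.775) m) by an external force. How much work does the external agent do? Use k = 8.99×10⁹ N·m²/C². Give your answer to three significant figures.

For quasistatic motion the external work equals the change in potential energy: W_ext = qΔV = q(V_B − V_A).
At A: distances to the source charges are 1.46 m, 1.79 m; V_A = Σ kqᵢ/rᵢ = 1.67×10⁴ V.
At B: distances to the source charges are 1.59 m, 2.42 m; V_B = Σ kqᵢ/rᵢ = 7500 V.
ΔV = V_B − V_A = -9160 V.
W_ext = qΔV = (2.69×10⁻⁶ C)(-9160 V) = -0.0246 J.

-0.0246 J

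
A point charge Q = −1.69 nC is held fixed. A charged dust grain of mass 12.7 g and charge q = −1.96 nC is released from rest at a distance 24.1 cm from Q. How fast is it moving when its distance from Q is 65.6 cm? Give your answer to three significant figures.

3.51×10⁻³ m/s

Only the electrostatic force acts, so mechanical energy is conserved: ½mv² = U₁ − U₂ = kQq(1/r₁ − 1/r₂).
U₁ − U₂ = (8.99×10⁹ N·m²/C²)(-1.69×10⁻⁹ C)(-1.96×10⁻⁹ C)(1/0.241 − 1/0.656) = 7.82×10⁻⁸ J.
v = √(2·7.82×10⁻⁸/0.0127) = 3.51×10⁻³ m/s.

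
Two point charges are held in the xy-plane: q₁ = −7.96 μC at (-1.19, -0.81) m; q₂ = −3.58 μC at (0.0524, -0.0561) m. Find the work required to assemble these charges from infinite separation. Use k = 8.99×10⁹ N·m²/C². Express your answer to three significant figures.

The work to assemble the configuration equals its total potential energy, U = Σ kqᵢqⱼ/rᵢⱼ over all pairs.
Pair separations: r₁₂ = 1.45 m.
U = (0.176) = 0.176 J.

0.176 J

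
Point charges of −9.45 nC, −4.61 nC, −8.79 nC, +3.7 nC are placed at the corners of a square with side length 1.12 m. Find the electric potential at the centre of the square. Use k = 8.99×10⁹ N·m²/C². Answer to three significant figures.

Electric potential is a scalar, so the contributions from each charge add algebraically: V = Σ kqᵢ/rᵢ.
The distance from each corner to the centre is a√2/2 = 0.792 m.
V = k[(-9.45×10⁻⁹)/(0.792) + (-4.61×10⁻⁹)/(0.792) + (-8.79×10⁻⁹)/(0.792) + (3.70×10⁻⁹)/(0.792)] = -217 V.

-217 V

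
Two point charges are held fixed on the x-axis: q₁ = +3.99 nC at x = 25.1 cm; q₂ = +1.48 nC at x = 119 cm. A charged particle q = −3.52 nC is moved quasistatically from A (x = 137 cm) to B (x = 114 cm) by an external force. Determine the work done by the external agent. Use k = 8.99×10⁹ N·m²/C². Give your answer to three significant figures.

-7.06×10⁻⁷ J

For quasistatic motion the external work equals the change in potential energy: W_ext = qΔV = q(V_B − V_A).
At A: distances to the source charges are 1.12 m, 0.180 m; V_A = Σ kqᵢ/rᵢ = 106 V.
At B: distances to the source charges are 0.889 m, 0.0500 m; V_B = Σ kqᵢ/rᵢ = 306 V.
ΔV = V_B − V_A = 200 V.
W_ext = qΔV = (-3.52×10⁻⁹ C)(200 V) = -7.06×10⁻⁷ J.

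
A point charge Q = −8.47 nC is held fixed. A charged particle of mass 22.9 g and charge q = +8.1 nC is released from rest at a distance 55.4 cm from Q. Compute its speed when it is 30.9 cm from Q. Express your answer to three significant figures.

Only the electrostatic force acts, so mechanical energy is conserved: ½mv² = U₁ − U₂ = kQq(1/r₁ − 1/r₂).
U₁ − U₂ = (8.99×10⁹ N·m²/C²)(-8.47×10⁻⁹ C)(8.10×10⁻⁹ C)(1/0.554 − 1/0.309) = 8.83×10⁻⁷ J.
v = √(2·8.83×10⁻⁷/0.0229) = 8.78×10⁻³ m/s.

8.78×10⁻³ m/s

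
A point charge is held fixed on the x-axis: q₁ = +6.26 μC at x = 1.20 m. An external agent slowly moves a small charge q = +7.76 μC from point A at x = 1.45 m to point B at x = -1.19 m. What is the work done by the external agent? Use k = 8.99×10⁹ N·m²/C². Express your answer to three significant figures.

For quasistatic motion the external work equals the change in potential energy: W_ext = qΔV = q(V_B − V_A).
At A: distance to the source charge is 0.250 m; V_A = kq₁/r = 2.25×10⁵ V.
At B: distance to the source charge is 2.39 m; V_B = kq₁/r = 2.35×10⁴ V.
ΔV = V_B − V_A = -2.02×10⁵ V.
W_ext = qΔV = (7.76×10⁻⁶ C)(-2.02×10⁵ V) = -1.56 J.

-1.56 J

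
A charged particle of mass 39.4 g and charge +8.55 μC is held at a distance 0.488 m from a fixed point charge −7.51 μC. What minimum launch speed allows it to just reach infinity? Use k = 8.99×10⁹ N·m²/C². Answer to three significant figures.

To just escape, total mechanical energy must reach zero at infinity: ½mv²_min + U = 0, so ½mv²_min = −U = |kQq|/r.
|U| = |kQq|/r = (8.99×10⁹ N·m²/C²)(7.51×10⁻⁶)(8.55×10⁻⁶)/(0.488) = 1.18 J.
v_min = √(2|U|/m) = √(2·1.18/0.0394) = 7.75 m/s.

7.75 m/s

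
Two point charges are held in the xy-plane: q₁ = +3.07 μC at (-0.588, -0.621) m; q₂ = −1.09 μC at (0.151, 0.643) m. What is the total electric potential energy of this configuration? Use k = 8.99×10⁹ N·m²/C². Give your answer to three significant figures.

The assembly work is the sum of pairwise potential energies, U = Σ_{i<j} kqᵢqⱼ/rᵢⱼ.
Pair separations: r₁₂ = 1.46 m.
U = (-0.0205) = -0.0205 J.

-0.0205 J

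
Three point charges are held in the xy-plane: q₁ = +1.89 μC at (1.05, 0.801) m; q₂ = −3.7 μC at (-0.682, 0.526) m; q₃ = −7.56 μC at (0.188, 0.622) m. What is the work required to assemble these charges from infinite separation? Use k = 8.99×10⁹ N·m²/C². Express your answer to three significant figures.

The assembly work is the sum of pairwise potential energies, U = Σ_{i<j} kqᵢqⱼ/rᵢⱼ.
Pair separations: r₁₂ = 1.75 m, r₁₃ = 0.880 m, r₂₃ = 0.875 m.
U = (-0.0358) + (-0.146) + (0.287) = 0.106 J.

0.106 J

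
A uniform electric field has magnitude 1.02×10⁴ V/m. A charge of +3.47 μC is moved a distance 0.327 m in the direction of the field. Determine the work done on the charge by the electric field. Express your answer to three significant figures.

The potential change for a displacement 0.327 m in the direction of the field is ΔV = −Ed = -3340 V.
W_field = −qΔV = 0.0116 J.

0.0116 J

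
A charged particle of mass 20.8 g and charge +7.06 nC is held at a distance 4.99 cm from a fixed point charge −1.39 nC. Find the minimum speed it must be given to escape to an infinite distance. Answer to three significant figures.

0.0130 m/s

To just escape, total mechanical energy must reach zero at infinity: ½mv²_min + U = 0, so ½mv²_min = −U = |kQq|/r.
|U| = |kQq|/r = (8.99×10⁹ N·m²/C²)(1.39×10⁻⁹)(7.06×10⁻⁹)/(0.0499) = 1.77×10⁻⁶ J.
v_min = √(2|U|/m) = √(2·1.77×10⁻⁶/0.0208) = 0.0130 m/s.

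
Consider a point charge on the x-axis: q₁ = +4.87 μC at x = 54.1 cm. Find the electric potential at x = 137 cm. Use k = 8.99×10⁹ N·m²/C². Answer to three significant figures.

5.28×10⁴ V

The total potential is the scalar sum of each charge's contribution, V = Σ kqᵢ/rᵢ.
V = k[(4.87×10⁻⁶)/(0.829)] = 5.28×10⁴ V.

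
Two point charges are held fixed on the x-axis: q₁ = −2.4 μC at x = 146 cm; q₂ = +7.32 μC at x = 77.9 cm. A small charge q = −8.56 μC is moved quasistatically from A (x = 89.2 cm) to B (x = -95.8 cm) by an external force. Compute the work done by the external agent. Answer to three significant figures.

4.41 J

For quasistatic motion the external work equals the change in potential energy: W_ext = qΔV = q(V_B − V_A).
At A: distances to the source charges are 0.568 m, 0.113 m; V_A = Σ kqᵢ/rᵢ = 5.44×10⁵ V.
At B: distances to the source charges are 2.42 m, 1.74 m; V_B = Σ kqᵢ/rᵢ = 2.90×10⁴ V.
ΔV = V_B − V_A = -5.15×10⁵ V.
W_ext = qΔV = (-8.56×10⁻⁶ C)(-5.15×10⁵ V) = 4.41 J.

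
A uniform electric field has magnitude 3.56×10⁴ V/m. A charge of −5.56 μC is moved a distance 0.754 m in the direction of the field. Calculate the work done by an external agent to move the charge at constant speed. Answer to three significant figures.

0.149 J

The potential change for a displacement 0.754 m in the direction of the field is ΔV = −Ed = -2.68×10⁴ V.
W_ext = qΔV = 0.149 J.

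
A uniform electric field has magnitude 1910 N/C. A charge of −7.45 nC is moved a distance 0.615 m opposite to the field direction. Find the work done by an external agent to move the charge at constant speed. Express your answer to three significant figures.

-8.75×10⁻⁶ J

The potential change for a displacement 0.615 m opposite to the field direction is ΔV = +Ed = 1170 V.
W_ext = qΔV = -8.75×10⁻⁶ J.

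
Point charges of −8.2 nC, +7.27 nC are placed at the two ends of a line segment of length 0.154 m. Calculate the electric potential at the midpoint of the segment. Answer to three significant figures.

Electric potential is a scalar, so the contributions from each charge add algebraically: V = Σ kqᵢ/rᵢ.
Each charge is 0.0770 m from the midpoint.
V = k[(-8.20×10⁻⁹)/(0.0770) + (7.27×10⁻⁹)/(0.0770)] = -109 V.

-109 V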